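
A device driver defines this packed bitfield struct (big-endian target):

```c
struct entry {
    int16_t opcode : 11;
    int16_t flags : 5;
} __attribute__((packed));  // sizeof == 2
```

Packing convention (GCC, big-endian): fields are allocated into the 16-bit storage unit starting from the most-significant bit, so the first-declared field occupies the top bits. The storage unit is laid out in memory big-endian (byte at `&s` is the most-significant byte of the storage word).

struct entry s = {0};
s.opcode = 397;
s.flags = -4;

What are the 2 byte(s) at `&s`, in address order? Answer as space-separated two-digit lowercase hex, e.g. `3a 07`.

31 bc

[5+:11] opcode=397 & 0x7ff = 0x18d; word=0x31a0
[0+:5] flags=-4 & 0x1f = 0x1c; word=0x31bc
word = 0x31bc → big-endian bytes:
  [0]=0x31  [1]=0xbc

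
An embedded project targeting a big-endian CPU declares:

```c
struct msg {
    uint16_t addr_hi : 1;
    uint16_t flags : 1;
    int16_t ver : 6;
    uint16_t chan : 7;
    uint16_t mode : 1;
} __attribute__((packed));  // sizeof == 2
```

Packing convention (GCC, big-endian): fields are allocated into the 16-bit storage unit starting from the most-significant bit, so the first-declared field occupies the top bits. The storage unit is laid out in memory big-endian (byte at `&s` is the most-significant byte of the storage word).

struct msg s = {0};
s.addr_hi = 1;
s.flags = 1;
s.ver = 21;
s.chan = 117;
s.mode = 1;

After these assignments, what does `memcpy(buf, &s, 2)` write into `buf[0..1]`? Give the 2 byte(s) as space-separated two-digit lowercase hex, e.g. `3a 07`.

d5 eb

addr_hi:1 = 1 → 0x1 << 15 → word 0x8000
flags:1 = 1 → 0x1 << 14 → word 0xc000
ver:6 = 21 → 0x15 << 8 → word 0xd500
chan:7 = 117 → 0x75 << 1 → word 0xd5ea
mode:1 = 1 → 0x1 << 0 → word 0xd5eb
word = 0xd5eb → big-endian bytes:
  [0]=0xd5  [1]=0xeb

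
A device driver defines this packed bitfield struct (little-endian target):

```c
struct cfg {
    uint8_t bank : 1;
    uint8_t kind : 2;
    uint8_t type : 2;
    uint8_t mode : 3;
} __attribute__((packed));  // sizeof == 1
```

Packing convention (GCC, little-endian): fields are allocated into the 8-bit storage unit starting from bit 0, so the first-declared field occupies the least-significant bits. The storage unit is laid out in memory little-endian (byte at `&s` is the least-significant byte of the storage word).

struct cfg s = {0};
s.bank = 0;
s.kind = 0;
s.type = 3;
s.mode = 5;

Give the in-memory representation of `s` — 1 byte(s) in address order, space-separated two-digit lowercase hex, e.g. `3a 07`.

b8

bank:1 = 0 → 0x0 << 0 → word 0x00
kind:2 = 0 → 0x0 << 1 → word 0x00
type:2 = 3 → 0x3 << 3 → word 0x18
mode:3 = 5 → 0x5 << 5 → word 0xb8
word = 0xb8 → little-endian bytes:
  [0]=0xb8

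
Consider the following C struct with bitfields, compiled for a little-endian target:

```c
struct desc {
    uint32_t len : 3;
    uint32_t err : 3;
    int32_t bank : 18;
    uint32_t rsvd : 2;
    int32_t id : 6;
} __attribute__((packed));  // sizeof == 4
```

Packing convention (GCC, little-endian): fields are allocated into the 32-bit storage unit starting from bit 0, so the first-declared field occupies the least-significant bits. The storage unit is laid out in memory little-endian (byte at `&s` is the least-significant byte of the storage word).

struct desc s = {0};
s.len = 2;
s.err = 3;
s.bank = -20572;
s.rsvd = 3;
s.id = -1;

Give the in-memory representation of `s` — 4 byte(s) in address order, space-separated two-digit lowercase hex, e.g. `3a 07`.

len (3b) val=2 bits=0x2 at bit 0: 0x00000002
err (3b) val=3 bits=0x3 at bit 3: 0x0000001a
bank (18b) val=-20572 bits=0x3afa4 at bit 6: 0x00ebe91a
rsvd (2b) val=3 bits=0x3 at bit 24: 0x03ebe91a
id (6b) val=-1 bits=0x3f at bit 26: 0xffebe91a
word = 0xffebe91a → little-endian bytes:
  [0]=0x1a  [1]=0xe9  [2]=0xeb  [3]=0xff

1a e9 eb ff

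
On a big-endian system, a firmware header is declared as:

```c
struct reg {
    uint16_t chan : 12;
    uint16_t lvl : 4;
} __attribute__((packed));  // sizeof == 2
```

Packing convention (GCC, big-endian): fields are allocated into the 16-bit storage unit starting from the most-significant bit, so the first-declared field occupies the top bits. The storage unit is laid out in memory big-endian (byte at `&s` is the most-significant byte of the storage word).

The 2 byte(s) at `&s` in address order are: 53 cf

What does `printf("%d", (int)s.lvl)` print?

15

[0]=0x53 [1]=0xcf (big-endian) → word 0x53cf
chan:12 @ bit 4 → (0x53cf>>4)&0xfff = 0x53c
lvl:4 @ bit 0 → (0x53cf>>0)&0xf = 0xf  ←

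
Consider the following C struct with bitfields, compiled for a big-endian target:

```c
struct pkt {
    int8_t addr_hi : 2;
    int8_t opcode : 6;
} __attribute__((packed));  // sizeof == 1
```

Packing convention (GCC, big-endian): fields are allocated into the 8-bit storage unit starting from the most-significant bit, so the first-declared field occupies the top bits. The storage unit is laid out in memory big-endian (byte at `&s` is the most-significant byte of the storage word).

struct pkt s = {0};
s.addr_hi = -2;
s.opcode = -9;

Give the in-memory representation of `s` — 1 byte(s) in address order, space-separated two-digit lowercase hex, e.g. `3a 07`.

b7

[6+:2] addr_hi=-2 & 0x3 = 0x2; word=0x80
[0+:6] opcode=-9 & 0x3f = 0x37; word=0xb7
word = 0xb7 → big-endian bytes:
  [0]=0xb7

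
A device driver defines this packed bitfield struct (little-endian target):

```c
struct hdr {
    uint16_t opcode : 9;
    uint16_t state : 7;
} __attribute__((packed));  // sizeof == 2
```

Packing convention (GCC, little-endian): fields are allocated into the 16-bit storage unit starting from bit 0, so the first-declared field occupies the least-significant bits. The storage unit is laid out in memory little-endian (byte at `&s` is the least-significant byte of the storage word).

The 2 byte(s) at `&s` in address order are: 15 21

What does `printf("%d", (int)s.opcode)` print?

277

[0]=0x15 [1]=0x21 (little-endian) → word 0x2115
opcode [0+:9] = (word>>0) & 0x1ff = 277  ←
state [9+:7] = (word>>9) & 0x7f = 16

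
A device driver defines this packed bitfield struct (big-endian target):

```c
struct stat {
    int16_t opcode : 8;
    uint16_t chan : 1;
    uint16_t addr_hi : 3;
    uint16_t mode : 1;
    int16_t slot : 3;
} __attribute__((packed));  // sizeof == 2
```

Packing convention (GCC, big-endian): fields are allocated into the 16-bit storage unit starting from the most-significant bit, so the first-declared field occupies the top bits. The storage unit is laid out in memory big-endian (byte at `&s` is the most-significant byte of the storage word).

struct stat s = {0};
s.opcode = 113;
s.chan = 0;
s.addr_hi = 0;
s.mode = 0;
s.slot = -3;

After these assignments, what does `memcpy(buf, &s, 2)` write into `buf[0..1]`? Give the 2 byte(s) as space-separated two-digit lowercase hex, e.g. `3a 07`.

71 05

[8+:8] opcode=113 & 0xff = 0x71; word=0x7100
[7+:1] chan=0 & 0x1 = 0x0; word=0x7100
[4+:3] addr_hi=0 & 0x7 = 0x0; word=0x7100
[3+:1] mode=0 & 0x1 = 0x0; word=0x7100
[0+:3] slot=-3 & 0x7 = 0x5; word=0x7105
word = 0x7105 → big-endian bytes:
  [0]=0x71  [1]=0x05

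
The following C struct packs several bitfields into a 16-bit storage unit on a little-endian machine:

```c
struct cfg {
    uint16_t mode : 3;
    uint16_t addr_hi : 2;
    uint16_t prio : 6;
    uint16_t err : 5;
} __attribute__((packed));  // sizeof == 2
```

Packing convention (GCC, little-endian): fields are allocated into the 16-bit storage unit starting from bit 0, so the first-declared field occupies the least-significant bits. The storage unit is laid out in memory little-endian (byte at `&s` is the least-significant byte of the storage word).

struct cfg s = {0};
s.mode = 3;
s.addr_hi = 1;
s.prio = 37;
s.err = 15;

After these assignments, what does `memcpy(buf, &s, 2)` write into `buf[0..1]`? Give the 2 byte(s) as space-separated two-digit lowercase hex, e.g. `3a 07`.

ab 7c

mode:3 = 3 → 0x3 << 0 → word 0x0003
addr_hi:2 = 1 → 0x1 << 3 → word 0x000b
prio:6 = 37 → 0x25 << 5 → word 0x04ab
err:5 = 15 → 0xf << 11 → word 0x7cab
word = 0x7cab → little-endian bytes:
  [0]=0xab  [1]=0x7c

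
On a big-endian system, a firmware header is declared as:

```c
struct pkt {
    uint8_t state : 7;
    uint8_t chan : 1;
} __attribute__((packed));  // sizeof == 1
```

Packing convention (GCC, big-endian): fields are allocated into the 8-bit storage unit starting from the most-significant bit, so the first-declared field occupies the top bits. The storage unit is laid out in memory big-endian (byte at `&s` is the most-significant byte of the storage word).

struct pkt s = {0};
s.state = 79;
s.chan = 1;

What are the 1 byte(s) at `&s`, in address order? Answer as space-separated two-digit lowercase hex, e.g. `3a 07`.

9f

state (7b) val=79 bits=0x4f at bit 1: 0x9e
chan (1b) val=1 bits=0x1 at bit 0: 0x9f
word = 0x9f → big-endian bytes:
  [0]=0x9f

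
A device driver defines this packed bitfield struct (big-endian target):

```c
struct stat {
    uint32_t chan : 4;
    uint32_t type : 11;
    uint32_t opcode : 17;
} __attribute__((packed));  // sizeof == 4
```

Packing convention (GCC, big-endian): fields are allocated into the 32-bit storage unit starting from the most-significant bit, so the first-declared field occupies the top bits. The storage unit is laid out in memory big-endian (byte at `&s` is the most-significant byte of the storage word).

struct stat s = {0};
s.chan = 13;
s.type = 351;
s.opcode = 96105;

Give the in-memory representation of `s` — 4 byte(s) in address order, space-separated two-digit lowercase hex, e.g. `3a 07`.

d2 bf 77 69

[28+:4] chan=13 & 0xf = 0xd; word=0xd0000000
[17+:11] type=351 & 0x7ff = 0x15f; word=0xd2be0000
[0+:17] opcode=96105 & 0x1ffff = 0x17769; word=0xd2bf7769
word = 0xd2bf7769 → big-endian bytes:
  [0]=0xd2  [1]=0xbf  [2]=0x77  [3]=0x69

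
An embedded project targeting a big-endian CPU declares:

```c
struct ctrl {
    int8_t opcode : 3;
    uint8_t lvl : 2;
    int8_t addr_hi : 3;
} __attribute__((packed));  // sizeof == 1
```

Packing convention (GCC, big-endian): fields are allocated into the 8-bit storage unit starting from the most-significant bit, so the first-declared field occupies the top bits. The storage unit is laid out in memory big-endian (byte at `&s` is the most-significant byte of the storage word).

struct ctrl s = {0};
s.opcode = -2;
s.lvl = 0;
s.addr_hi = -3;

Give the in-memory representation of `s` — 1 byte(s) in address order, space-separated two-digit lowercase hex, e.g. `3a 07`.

[5+:3] opcode=-2 & 0x7 = 0x6; word=0xc0
[3+:2] lvl=0 & 0x3 = 0x0; word=0xc0
[0+:3] addr_hi=-3 & 0x7 = 0x5; word=0xc5
word = 0xc5 → big-endian bytes:
  [0]=0xc5

c5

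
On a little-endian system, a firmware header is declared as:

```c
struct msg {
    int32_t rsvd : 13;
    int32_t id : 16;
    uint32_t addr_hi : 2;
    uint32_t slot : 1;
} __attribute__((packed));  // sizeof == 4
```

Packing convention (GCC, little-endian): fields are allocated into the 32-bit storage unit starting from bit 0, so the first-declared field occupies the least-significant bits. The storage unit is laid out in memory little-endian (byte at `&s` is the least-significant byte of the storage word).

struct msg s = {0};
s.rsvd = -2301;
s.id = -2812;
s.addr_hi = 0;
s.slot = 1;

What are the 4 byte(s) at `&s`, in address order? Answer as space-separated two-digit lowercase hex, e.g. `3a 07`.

rsvd:13 = -2301 → 0x1703 << 0 → word 0x00001703
id:16 = -2812 → 0xf504 << 13 → word 0x1ea09703
addr_hi:2 = 0 → 0x0 << 29 → word 0x1ea09703
slot:1 = 1 → 0x1 << 31 → word 0x9ea09703
word = 0x9ea09703 → little-endian bytes:
  [0]=0x03  [1]=0x97  [2]=0xa0  [3]=0x9e

03 97 a0 9e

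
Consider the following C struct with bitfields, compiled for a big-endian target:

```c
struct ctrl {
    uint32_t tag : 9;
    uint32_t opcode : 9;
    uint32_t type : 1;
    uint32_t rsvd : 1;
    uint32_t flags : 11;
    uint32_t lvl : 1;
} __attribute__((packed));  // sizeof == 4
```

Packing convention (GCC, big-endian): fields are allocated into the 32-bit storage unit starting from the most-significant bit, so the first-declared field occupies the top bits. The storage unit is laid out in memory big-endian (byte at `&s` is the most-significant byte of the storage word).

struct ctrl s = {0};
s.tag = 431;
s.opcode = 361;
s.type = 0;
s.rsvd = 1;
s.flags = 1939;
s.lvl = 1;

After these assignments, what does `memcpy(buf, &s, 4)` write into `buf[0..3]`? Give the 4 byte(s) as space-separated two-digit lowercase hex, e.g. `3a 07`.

d7 da 5f 27

[23+:9] tag=431 & 0x1ff = 0x1af; word=0xd7800000
[14+:9] opcode=361 & 0x1ff = 0x169; word=0xd7da4000
[13+:1] type=0 & 0x1 = 0x0; word=0xd7da4000
[12+:1] rsvd=1 & 0x1 = 0x1; word=0xd7da5000
[1+:11] flags=1939 & 0x7ff = 0x793; word=0xd7da5f26
[0+:1] lvl=1 & 0x1 = 0x1; word=0xd7da5f27
word = 0xd7da5f27 → big-endian bytes:
  [0]=0xd7  [1]=0xda  [2]=0x5f  [3]=0x27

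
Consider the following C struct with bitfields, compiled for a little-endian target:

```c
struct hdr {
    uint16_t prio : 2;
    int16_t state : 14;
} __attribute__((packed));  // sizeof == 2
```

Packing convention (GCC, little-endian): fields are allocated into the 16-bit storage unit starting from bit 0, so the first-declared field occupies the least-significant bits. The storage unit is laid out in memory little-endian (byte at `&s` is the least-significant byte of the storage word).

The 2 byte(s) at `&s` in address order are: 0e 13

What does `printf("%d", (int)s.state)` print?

1219

[0]=0x0e [1]=0x13 (little-endian) → word 0x130e
prio [0+:2] = (word>>0) & 0x3 = 2
state [2+:14] = (word>>2) & 0x3fff = 1219  ←
state signed 14b, MSB=0: value = 1219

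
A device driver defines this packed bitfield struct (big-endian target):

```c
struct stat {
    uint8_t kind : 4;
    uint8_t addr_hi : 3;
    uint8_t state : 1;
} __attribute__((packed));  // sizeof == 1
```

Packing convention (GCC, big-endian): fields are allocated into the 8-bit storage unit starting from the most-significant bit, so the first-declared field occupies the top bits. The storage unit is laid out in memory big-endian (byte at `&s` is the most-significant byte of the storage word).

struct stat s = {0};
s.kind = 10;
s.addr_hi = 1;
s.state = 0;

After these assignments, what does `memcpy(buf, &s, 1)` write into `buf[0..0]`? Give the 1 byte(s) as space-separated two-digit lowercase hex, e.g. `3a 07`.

a2

[4+:4] kind=10 & 0xf = 0xa; word=0xa0
[1+:3] addr_hi=1 & 0x7 = 0x1; word=0xa2
[0+:1] state=0 & 0x1 = 0x0; word=0xa2
word = 0xa2 → big-endian bytes:
  [0]=0xa2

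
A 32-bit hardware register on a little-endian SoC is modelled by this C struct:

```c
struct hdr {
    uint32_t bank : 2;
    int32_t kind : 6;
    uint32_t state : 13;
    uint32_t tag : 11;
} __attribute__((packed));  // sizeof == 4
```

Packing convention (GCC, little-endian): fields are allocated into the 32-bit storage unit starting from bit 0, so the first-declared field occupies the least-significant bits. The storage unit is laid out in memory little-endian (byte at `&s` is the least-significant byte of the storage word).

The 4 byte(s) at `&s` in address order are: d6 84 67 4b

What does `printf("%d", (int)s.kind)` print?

[0]=0xd6 [1]=0x84 [2]=0x67 [3]=0x4b (little-endian) → word 0x4b6784d6
bank:2 @ bit 0 → (0x4b6784d6>>0)&0x3 = 0x2
kind:6 @ bit 2 → (0x4b6784d6>>2)&0x3f = 0x35  ←
state:13 @ bit 8 → (0x4b6784d6>>8)&0x1fff = 0x784
tag:11 @ bit 21 → (0x4b6784d6>>21)&0x7ff = 0x25b
kind signed 6b, MSB=1: 53 - 64 = -11

-11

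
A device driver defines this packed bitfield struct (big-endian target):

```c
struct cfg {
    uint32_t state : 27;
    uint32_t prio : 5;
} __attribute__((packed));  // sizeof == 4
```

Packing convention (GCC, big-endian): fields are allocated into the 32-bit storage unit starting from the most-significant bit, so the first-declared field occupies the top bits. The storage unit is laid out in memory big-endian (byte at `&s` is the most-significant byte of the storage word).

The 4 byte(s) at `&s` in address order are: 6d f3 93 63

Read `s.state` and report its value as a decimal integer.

57646235

[0]=0x6d [1]=0xf3 [2]=0x93 [3]=0x63 (big-endian) → word 0x6df39363
state:27 @ bit 5 → (0x6df39363>>5)&0x7ffffff = 0x36f9c9b  ←
prio:5 @ bit 0 → (0x6df39363>>0)&0x1f = 0x3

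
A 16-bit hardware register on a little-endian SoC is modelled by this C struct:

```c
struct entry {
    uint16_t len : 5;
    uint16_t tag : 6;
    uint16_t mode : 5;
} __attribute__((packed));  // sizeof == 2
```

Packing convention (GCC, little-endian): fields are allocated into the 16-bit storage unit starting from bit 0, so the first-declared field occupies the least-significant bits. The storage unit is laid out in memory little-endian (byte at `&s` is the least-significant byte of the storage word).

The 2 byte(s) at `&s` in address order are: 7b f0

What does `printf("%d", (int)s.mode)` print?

[0]=0x7b [1]=0xf0 (little-endian) → word 0xf07b
len:5 @ bit 0 → (0xf07b>>0)&0x1f = 0x1b
tag:6 @ bit 5 → (0xf07b>>5)&0x3f = 0x3
mode:5 @ bit 11 → (0xf07b>>11)&0x1f = 0x1e  ←

30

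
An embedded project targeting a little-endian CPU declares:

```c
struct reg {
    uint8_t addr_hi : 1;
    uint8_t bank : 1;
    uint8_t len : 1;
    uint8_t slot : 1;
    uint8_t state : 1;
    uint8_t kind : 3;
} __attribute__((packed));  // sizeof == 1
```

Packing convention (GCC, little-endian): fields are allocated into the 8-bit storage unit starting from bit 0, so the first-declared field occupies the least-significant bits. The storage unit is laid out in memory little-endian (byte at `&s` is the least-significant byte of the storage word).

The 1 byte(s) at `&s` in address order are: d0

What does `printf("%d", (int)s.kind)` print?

6

[0]=0xd0 (little-endian) → word 0xd0
addr_hi:1 @ bit 0 → (0xd0>>0)&0x1 = 0x0
bank:1 @ bit 1 → (0xd0>>1)&0x1 = 0x0
len:1 @ bit 2 → (0xd0>>2)&0x1 = 0x0
slot:1 @ bit 3 → (0xd0>>3)&0x1 = 0x0
state:1 @ bit 4 → (0xd0>>4)&0x1 = 0x1
kind:3 @ bit 5 → (0xd0>>5)&0x7 = 0x6  ←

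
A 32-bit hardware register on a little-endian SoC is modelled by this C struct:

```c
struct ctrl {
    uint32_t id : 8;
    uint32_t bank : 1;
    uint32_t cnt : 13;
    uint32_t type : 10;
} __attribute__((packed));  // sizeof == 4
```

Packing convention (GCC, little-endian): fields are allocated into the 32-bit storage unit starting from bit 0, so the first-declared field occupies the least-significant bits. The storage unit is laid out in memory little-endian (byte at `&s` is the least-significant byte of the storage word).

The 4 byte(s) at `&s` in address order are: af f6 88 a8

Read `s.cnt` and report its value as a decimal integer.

[0]=0xaf [1]=0xf6 [2]=0x88 [3]=0xa8 (little-endian) → word 0xa888f6af
id [0+:8] = (word>>0) & 0xff = 175
bank [8+:1] = (word>>8) & 0x1 = 0
cnt [9+:13] = (word>>9) & 0x1fff = 1147  ←
type [22+:10] = (word>>22) & 0x3ff = 674

1147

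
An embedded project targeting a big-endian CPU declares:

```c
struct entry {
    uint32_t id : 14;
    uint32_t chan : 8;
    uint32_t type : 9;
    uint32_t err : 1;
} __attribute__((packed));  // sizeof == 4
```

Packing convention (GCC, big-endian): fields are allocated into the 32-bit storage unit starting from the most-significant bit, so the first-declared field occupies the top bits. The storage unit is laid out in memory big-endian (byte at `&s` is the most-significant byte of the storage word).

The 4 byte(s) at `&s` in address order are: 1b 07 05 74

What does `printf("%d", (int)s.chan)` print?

193

[0]=0x1b [1]=0x07 [2]=0x05 [3]=0x74 (big-endian) → word 0x1b070574
id [18+:14] = (word>>18) & 0x3fff = 1729
chan [10+:8] = (word>>10) & 0xff = 193  ←
type [1+:9] = (word>>1) & 0x1ff = 186
err [0+:1] = (word>>0) & 0x1 = 0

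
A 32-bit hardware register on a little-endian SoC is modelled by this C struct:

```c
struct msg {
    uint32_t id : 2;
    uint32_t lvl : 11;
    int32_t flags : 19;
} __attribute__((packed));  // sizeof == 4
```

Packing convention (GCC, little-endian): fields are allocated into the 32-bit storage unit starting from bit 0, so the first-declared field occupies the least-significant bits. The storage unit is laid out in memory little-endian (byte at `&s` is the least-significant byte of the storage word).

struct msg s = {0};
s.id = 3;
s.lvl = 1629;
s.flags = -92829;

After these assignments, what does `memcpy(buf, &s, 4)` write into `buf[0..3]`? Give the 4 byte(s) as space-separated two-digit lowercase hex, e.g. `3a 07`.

77 79 ac d2

id:2 = 3 → 0x3 << 0 → word 0x00000003
lvl:11 = 1629 → 0x65d << 2 → word 0x00001977
flags:19 = -92829 → 0x69563 << 13 → word 0xd2ac7977
word = 0xd2ac7977 → little-endian bytes:
  [0]=0x77  [1]=0x79  [2]=0xac  [3]=0xd2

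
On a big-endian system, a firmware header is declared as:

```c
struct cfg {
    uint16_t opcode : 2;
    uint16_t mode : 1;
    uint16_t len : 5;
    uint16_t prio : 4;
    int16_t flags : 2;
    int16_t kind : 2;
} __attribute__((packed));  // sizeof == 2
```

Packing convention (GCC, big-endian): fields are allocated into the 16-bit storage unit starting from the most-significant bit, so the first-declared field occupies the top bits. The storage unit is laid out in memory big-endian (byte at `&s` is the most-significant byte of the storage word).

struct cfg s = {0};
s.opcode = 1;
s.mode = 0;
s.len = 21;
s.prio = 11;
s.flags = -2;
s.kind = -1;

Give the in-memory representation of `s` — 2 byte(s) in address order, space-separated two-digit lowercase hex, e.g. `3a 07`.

opcode:2 = 1 → 0x1 << 14 → word 0x4000
mode:1 = 0 → 0x0 << 13 → word 0x4000
len:5 = 21 → 0x15 << 8 → word 0x5500
prio:4 = 11 → 0xb << 4 → word 0x55b0
flags:2 = -2 → 0x2 << 2 → word 0x55b8
kind:2 = -1 → 0x3 << 0 → word 0x55bb
word = 0x55bb → big-endian bytes:
  [0]=0x55  [1]=0xbb

55 bb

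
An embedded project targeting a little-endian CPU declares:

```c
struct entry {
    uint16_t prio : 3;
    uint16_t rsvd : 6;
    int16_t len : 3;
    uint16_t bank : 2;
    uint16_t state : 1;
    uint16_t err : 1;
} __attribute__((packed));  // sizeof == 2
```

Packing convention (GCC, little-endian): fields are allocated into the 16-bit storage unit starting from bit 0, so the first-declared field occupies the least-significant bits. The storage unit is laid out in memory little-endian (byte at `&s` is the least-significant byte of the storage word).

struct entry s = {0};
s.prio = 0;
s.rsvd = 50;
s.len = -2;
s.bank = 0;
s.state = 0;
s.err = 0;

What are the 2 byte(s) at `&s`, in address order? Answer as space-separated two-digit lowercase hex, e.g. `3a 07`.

prio (3b) val=0 bits=0x0 at bit 0: 0x0000
rsvd (6b) val=50 bits=0x32 at bit 3: 0x0190
len (3b) val=-2 bits=0x6 at bit 9: 0x0d90
bank (2b) val=0 bits=0x0 at bit 12: 0x0d90
state (1b) val=0 bits=0x0 at bit 14: 0x0d90
err (1b) val=0 bits=0x0 at bit 15: 0x0d90
word = 0x0d90 → little-endian bytes:
  [0]=0x90  [1]=0x0d

90 0d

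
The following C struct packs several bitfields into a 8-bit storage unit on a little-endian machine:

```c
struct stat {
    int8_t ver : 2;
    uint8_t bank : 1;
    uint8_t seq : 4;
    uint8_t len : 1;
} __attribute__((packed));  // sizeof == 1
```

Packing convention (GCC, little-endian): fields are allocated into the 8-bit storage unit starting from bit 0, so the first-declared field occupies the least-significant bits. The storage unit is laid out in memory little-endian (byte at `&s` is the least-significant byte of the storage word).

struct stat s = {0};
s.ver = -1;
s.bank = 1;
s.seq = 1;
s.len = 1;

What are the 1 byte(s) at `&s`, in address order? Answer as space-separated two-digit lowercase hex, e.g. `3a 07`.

ver:2 = -1 → 0x3 << 0 → word 0x03
bank:1 = 1 → 0x1 << 2 → word 0x07
seq:4 = 1 → 0x1 << 3 → word 0x0f
len:1 = 1 → 0x1 << 7 → word 0x8f
word = 0x8f → little-endian bytes:
  [0]=0x8f

8f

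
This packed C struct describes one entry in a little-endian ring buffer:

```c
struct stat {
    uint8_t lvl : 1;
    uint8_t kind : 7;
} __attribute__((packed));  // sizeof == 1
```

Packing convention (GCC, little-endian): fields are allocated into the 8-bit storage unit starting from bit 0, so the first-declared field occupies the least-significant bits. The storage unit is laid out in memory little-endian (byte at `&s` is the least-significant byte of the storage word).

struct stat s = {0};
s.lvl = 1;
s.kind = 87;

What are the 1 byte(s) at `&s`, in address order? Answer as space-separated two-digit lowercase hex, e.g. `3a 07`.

lvl (1b) val=1 bits=0x1 at bit 0: 0x01
kind (7b) val=87 bits=0x57 at bit 1: 0xaf
word = 0xaf → little-endian bytes:
  [0]=0xaf

af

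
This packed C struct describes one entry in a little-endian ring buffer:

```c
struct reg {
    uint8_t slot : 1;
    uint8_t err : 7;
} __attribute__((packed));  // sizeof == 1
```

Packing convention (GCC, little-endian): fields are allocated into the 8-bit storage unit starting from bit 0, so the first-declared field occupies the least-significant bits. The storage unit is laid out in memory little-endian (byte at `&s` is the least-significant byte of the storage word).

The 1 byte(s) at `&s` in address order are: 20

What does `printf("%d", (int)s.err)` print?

[0]=0x20 (little-endian) → word 0x20
slot:1 @ bit 0 → (0x20>>0)&0x1 = 0x0
err:7 @ bit 1 → (0x20>>1)&0x7f = 0x10  ←

16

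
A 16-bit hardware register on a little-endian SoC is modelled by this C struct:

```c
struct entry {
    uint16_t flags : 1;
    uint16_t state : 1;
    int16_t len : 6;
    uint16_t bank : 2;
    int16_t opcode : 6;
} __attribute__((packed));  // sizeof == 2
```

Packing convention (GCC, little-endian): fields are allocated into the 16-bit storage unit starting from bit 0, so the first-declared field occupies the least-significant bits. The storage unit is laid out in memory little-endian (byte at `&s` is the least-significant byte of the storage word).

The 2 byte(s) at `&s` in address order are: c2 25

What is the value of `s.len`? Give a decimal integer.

-16

[0]=0xc2 [1]=0x25 (little-endian) → word 0x25c2
flags:1 @ bit 0 → (0x25c2>>0)&0x1 = 0x0
state:1 @ bit 1 → (0x25c2>>1)&0x1 = 0x1
len:6 @ bit 2 → (0x25c2>>2)&0x3f = 0x30  ←
bank:2 @ bit 8 → (0x25c2>>8)&0x3 = 0x1
opcode:6 @ bit 10 → (0x25c2>>10)&0x3f = 0x9
len signed 6b, MSB=1: 48 - 64 = -16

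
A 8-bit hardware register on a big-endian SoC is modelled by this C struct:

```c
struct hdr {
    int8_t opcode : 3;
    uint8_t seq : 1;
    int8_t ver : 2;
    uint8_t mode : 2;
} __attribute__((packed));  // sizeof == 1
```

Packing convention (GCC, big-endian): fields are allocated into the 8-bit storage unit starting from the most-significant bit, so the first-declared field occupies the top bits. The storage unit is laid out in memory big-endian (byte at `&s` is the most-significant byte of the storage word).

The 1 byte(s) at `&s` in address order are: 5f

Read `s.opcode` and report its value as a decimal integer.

2

[0]=0x5f (big-endian) → word 0x5f
opcode [5+:3] = (word>>5) & 0x7 = 2  ←
seq [4+:1] = (word>>4) & 0x1 = 1
ver [2+:2] = (word>>2) & 0x3 = 3
mode [0+:2] = (word>>0) & 0x3 = 3
opcode signed 3b, MSB=0: value = 2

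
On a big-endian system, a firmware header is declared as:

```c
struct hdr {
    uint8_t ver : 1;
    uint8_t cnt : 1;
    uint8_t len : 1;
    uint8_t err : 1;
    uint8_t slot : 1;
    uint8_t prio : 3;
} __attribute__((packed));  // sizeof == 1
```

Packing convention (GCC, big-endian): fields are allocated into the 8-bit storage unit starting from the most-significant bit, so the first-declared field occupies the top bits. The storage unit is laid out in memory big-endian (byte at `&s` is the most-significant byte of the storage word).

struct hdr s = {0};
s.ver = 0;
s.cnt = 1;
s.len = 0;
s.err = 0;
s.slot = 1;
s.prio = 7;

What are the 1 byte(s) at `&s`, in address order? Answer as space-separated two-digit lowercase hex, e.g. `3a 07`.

4f

ver:1 = 0 → 0x0 << 7 → word 0x00
cnt:1 = 1 → 0x1 << 6 → word 0x40
len:1 = 0 → 0x0 << 5 → word 0x40
err:1 = 0 → 0x0 << 4 → word 0x40
slot:1 = 1 → 0x1 << 3 → word 0x48
prio:3 = 7 → 0x7 << 0 → word 0x4f
word = 0x4f → big-endian bytes:
  [0]=0x4f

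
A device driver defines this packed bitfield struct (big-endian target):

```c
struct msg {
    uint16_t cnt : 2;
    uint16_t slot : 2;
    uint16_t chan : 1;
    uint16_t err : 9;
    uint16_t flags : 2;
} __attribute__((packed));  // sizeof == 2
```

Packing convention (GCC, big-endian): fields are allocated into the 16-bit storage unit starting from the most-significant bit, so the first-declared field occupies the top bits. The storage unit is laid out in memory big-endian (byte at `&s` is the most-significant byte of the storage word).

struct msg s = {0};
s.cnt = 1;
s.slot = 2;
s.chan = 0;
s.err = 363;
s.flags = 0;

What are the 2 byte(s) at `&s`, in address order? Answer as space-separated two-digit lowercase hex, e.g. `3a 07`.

cnt (2b) val=1 bits=0x1 at bit 14: 0x4000
slot (2b) val=2 bits=0x2 at bit 12: 0x6000
chan (1b) val=0 bits=0x0 at bit 11: 0x6000
err (9b) val=363 bits=0x16b at bit 2: 0x65ac
flags (2b) val=0 bits=0x0 at bit 0: 0x65ac
word = 0x65ac → big-endian bytes:
  [0]=0x65  [1]=0xac

65 ac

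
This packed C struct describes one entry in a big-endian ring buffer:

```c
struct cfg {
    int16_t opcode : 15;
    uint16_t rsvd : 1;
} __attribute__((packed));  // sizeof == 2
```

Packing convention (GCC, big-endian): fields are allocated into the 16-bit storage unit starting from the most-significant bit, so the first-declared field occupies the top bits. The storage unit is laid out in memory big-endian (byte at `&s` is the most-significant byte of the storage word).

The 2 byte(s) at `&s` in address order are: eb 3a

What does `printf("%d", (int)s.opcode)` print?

[0]=0xeb [1]=0x3a (big-endian) → word 0xeb3a
opcode [1+:15] = (word>>1) & 0x7fff = 30109  ←
rsvd [0+:1] = (word>>0) & 0x1 = 0
opcode signed 15b, MSB=1: 30109 - 32768 = -2659

-2659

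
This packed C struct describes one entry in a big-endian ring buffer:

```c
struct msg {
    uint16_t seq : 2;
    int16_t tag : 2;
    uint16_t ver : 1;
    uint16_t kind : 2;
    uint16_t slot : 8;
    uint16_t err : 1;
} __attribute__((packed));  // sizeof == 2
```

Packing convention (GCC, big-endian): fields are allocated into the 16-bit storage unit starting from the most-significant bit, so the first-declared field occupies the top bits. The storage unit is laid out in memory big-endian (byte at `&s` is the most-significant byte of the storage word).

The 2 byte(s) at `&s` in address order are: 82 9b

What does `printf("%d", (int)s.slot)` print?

77

[0]=0x82 [1]=0x9b (big-endian) → word 0x829b
seq [14+:2] = (word>>14) & 0x3 = 2
tag [12+:2] = (word>>12) & 0x3 = 0
ver [11+:1] = (word>>11) & 0x1 = 0
kind [9+:2] = (word>>9) & 0x3 = 1
slot [1+:8] = (word>>1) & 0xff = 77  ←
err [0+:1] = (word>>0) & 0x1 = 1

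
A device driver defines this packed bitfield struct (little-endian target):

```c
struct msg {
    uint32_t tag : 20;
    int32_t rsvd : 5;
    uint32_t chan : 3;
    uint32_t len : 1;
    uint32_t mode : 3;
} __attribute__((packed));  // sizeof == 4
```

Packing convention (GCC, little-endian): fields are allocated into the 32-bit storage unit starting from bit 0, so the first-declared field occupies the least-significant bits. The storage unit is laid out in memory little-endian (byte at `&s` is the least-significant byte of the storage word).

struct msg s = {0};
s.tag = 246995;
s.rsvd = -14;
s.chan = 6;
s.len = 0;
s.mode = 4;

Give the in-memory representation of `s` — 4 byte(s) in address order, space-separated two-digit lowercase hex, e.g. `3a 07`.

d3 c4 23 8d

tag:20 = 246995 → 0x3c4d3 << 0 → word 0x0003c4d3
rsvd:5 = -14 → 0x12 << 20 → word 0x0123c4d3
chan:3 = 6 → 0x6 << 25 → word 0x0d23c4d3
len:1 = 0 → 0x0 << 28 → word 0x0d23c4d3
mode:3 = 4 → 0x4 << 29 → word 0x8d23c4d3
word = 0x8d23c4d3 → little-endian bytes:
  [0]=0xd3  [1]=0xc4  [2]=0x23  [3]=0x8d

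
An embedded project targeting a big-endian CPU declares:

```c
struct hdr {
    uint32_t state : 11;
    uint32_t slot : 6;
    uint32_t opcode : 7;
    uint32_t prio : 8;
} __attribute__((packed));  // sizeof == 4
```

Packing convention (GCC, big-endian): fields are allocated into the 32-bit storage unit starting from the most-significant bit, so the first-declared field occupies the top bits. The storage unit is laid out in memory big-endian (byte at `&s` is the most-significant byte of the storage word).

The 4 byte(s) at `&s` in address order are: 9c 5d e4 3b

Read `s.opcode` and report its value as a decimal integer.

[0]=0x9c [1]=0x5d [2]=0xe4 [3]=0x3b (big-endian) → word 0x9c5de43b
state:11 @ bit 21 → (0x9c5de43b>>21)&0x7ff = 0x4e2
slot:6 @ bit 15 → (0x9c5de43b>>15)&0x3f = 0x3b
opcode:7 @ bit 8 → (0x9c5de43b>>8)&0x7f = 0x64  ←
prio:8 @ bit 0 → (0x9c5de43b>>0)&0xff = 0x3b

100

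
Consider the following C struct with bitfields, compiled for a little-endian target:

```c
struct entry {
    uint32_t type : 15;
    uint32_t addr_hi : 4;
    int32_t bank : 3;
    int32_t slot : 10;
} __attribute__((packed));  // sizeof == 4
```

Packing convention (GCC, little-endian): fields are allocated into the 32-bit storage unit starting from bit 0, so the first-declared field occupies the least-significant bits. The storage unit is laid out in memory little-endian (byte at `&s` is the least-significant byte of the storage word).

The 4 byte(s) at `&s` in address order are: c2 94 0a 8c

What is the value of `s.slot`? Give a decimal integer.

[0]=0xc2 [1]=0x94 [2]=0x0a [3]=0x8c (little-endian) → word 0x8c0a94c2
type [0+:15] = (word>>0) & 0x7fff = 5314
addr_hi [15+:4] = (word>>15) & 0xf = 5
bank [19+:3] = (word>>19) & 0x7 = 1
slot [22+:10] = (word>>22) & 0x3ff = 560  ←
slot signed 10b, MSB=1: 560 - 1024 = -464

-464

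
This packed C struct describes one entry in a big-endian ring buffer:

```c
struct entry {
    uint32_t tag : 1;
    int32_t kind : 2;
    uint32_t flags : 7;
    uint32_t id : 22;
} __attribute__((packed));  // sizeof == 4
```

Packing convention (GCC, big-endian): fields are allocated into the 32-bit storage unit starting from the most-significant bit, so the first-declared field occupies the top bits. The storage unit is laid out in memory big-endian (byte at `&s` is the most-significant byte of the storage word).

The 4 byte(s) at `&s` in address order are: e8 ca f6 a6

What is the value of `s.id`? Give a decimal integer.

718502

[0]=0xe8 [1]=0xca [2]=0xf6 [3]=0xa6 (big-endian) → word 0xe8caf6a6
tag:1 @ bit 31 → (0xe8caf6a6>>31)&0x1 = 0x1
kind:2 @ bit 29 → (0xe8caf6a6>>29)&0x3 = 0x3
flags:7 @ bit 22 → (0xe8caf6a6>>22)&0x7f = 0x23
id:22 @ bit 0 → (0xe8caf6a6>>0)&0x3fffff = 0xaf6a6  ←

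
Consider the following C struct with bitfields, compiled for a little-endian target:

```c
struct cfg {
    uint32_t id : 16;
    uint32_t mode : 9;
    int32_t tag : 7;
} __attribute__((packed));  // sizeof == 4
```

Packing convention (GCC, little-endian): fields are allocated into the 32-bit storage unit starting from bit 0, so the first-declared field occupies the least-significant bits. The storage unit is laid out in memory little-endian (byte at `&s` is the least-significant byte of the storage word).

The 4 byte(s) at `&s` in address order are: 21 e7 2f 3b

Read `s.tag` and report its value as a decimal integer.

[0]=0x21 [1]=0xe7 [2]=0x2f [3]=0x3b (little-endian) → word 0x3b2fe721
id [0+:16] = (word>>0) & 0xffff = 59169
mode [16+:9] = (word>>16) & 0x1ff = 303
tag [25+:7] = (word>>25) & 0x7f = 29  ←
tag signed 7b, MSB=0: value = 29

29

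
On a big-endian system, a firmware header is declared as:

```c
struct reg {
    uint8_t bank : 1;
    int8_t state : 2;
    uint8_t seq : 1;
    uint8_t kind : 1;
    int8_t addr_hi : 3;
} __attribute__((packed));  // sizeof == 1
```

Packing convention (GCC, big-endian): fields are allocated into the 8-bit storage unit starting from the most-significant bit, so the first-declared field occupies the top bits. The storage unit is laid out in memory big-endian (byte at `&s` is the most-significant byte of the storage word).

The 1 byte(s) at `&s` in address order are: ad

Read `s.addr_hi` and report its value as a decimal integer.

[0]=0xad (big-endian) → word 0xad
bank [7+:1] = (word>>7) & 0x1 = 1
state [5+:2] = (word>>5) & 0x3 = 1
seq [4+:1] = (word>>4) & 0x1 = 0
kind [3+:1] = (word>>3) & 0x1 = 1
addr_hi [0+:3] = (word>>0) & 0x7 = 5  ←
addr_hi signed 3b, MSB=1: 5 - 8 = -3

-3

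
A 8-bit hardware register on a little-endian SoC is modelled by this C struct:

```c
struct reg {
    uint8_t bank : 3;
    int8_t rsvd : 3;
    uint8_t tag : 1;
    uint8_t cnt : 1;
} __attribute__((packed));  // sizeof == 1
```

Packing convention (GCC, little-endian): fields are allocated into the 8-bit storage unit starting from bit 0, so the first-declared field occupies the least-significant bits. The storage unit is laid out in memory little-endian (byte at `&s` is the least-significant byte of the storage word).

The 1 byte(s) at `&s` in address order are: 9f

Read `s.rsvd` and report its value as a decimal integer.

3

[0]=0x9f (little-endian) → word 0x9f
bank:3 @ bit 0 → (0x9f>>0)&0x7 = 0x7
rsvd:3 @ bit 3 → (0x9f>>3)&0x7 = 0x3  ←
tag:1 @ bit 6 → (0x9f>>6)&0x1 = 0x0
cnt:1 @ bit 7 → (0x9f>>7)&0x1 = 0x1
rsvd signed 3b, MSB=0: value = 3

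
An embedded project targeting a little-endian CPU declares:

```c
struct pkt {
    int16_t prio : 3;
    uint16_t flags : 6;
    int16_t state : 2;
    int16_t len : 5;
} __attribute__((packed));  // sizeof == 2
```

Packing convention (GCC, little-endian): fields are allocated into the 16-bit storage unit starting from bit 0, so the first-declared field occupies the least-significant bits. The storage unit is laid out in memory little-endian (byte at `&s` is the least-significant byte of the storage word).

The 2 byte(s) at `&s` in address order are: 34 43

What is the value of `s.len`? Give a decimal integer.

[0]=0x34 [1]=0x43 (little-endian) → word 0x4334
prio:3 @ bit 0 → (0x4334>>0)&0x7 = 0x4
flags:6 @ bit 3 → (0x4334>>3)&0x3f = 0x26
state:2 @ bit 9 → (0x4334>>9)&0x3 = 0x1
len:5 @ bit 11 → (0x4334>>11)&0x1f = 0x8  ←
len signed 5b, MSB=0: value = 8

8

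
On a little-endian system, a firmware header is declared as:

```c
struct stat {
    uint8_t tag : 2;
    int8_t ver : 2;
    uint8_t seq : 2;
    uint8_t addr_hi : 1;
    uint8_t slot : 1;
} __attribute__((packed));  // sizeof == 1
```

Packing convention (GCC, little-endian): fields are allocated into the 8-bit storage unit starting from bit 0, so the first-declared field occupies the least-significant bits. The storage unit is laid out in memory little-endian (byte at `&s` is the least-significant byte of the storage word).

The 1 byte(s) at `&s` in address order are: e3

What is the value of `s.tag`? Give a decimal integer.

3

[0]=0xe3 (little-endian) → word 0xe3
tag:2 @ bit 0 → (0xe3>>0)&0x3 = 0x3  ←
ver:2 @ bit 2 → (0xe3>>2)&0x3 = 0x0
seq:2 @ bit 4 → (0xe3>>4)&0x3 = 0x2
addr_hi:1 @ bit 6 → (0xe3>>6)&0x1 = 0x1
slot:1 @ bit 7 → (0xe3>>7)&0x1 = 0x1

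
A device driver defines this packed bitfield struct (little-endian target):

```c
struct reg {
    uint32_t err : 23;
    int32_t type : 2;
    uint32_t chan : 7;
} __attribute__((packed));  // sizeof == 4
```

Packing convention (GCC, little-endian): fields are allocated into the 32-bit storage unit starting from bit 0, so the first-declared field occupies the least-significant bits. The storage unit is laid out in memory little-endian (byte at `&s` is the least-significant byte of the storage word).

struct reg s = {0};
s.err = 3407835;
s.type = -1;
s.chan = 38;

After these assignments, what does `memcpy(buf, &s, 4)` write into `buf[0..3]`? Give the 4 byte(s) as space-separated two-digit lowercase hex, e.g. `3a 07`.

[0+:23] err=3407835 & 0x7fffff = 0x33ffdb; word=0x0033ffdb
[23+:2] type=-1 & 0x3 = 0x3; word=0x01b3ffdb
[25+:7] chan=38 & 0x7f = 0x26; word=0x4db3ffdb
word = 0x4db3ffdb → little-endian bytes:
  [0]=0xdb  [1]=0xff  [2]=0xb3  [3]=0x4d

db ff b3 4d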